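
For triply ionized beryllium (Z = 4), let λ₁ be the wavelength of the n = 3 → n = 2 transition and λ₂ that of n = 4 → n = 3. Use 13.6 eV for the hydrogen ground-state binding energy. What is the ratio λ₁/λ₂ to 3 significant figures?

λ ∝ 1/ΔE ∝ 1/(1/n_f² − 1/n_i²), and the Z² and hc factors cancel in the ratio.
λ₁/λ₂ = (1/3² − 1/4²)/(1/2² − 1/3²) = 0.04861/0.1389 = 0.350.

0.350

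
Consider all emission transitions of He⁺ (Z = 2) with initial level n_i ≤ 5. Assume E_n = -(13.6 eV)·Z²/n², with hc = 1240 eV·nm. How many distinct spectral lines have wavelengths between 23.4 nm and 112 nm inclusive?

Enumerate all n_i → n_f pairs with 1 ≤ n_f < n_i ≤ 5 and compute λ = 1240 / [13.6·4·(1/n_f² − 1/n_i²)].
Lines falling in [23.4, 112] nm: 5→1 (23.74 nm), 4→1 (24.31 nm), 3→1 (25.64 nm), 2→1 (30.39 nm), 5→2 (108.5 nm).

5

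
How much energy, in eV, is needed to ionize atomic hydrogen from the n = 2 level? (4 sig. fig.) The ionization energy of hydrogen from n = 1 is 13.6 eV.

E_2 = −13.60/4 = −3.400 eV, so ionization (to E = 0) requires 3.400 eV.

3.400 eV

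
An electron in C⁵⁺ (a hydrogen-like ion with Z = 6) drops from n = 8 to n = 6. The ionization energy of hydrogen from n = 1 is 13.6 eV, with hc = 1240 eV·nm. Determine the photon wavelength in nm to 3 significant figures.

For Z = 6 the level energies scale as Z², so the effective Rydberg energy is 13.6 × 36 = 489.6 eV.
ΔE = 489.6 × (1/6² − 1/8²) = 489.6 × 0.01215 = 5.950 eV.
λ = hc/ΔE = 1240 / 5.950 = 208 nm.

208 nm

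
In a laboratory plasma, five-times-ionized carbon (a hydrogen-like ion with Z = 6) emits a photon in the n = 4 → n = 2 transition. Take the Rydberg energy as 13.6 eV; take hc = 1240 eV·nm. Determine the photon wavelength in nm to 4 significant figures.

For Z = 6 the level energies scale as Z², so the effective Rydberg energy is 13.6 × 36 = 489.6 eV.
ΔE = 489.6 × (1/2² − 1/4²) = 489.6 × 0.1875 = 91.80 eV.
λ = hc/ΔE = 1240 / 91.80 = 13.51 nm.

13.51 nm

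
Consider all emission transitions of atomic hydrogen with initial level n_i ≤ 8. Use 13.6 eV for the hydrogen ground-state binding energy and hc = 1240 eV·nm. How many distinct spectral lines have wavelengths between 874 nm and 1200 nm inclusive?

3

Enumerate all n_i → n_f pairs with 1 ≤ n_f < n_i ≤ 8 and compute λ = 1240 / [13.6·1·(1/n_f² − 1/n_i²)].
Lines falling in [874, 1200] nm: 8→3 (954.9 nm), 7→3 (1005 nm), 6→3 (1094 nm).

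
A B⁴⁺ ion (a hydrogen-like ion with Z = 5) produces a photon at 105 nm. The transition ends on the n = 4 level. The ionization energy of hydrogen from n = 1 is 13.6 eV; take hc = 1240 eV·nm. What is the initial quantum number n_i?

The photon energy is ΔE = hc/λ = 1240 / 105 = 11.81 eV.
With Z = 5, ΔE = 340.0 × (1/n_f² − 1/n_i²), so 1/n_f² − 1/n_i² = 0.03473.
With n_f = 4: 1/n_i² = 1/16 − 0.03473 = 0.02777, so n_i ≈ 6.00.

n_i = 6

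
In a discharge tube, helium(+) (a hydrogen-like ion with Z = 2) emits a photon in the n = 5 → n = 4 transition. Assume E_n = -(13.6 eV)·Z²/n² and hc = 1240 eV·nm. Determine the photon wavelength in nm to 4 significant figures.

For Z = 2 the level energies scale as Z², so the effective Rydberg energy is 13.6 × 4 = 54.40 eV.
ΔE = 54.40 × (1/4² − 1/5²) = 54.40 × 0.02250 = 1.224 eV.
λ = hc/ΔE = 1240 / 1.224 = 1013 nm.

1013 nm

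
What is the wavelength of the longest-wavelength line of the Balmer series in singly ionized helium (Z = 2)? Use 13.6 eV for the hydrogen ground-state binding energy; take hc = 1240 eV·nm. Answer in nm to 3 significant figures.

The Balmer series terminates on n_f = 2; the first line has n_i = 2+1 = 3.
ΔE = 54.40 × (1/2² − 1/3²) = 7.556 eV.
λ = 1240 / 7.556 = 164 nm.

164 nm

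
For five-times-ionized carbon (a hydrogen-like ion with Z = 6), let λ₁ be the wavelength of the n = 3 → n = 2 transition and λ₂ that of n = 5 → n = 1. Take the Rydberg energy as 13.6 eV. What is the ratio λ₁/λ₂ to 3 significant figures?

λ ∝ 1/ΔE ∝ 1/(1/n_f² − 1/n_i²), and the Z² and hc factors cancel in the ratio.
λ₁/λ₂ = (1/1² − 1/5²)/(1/2² − 1/3²) = 0.9600/0.1389 = 6.91.

6.91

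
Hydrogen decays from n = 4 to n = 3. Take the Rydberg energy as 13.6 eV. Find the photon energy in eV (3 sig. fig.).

E_4 = −13.60/16 = −0.8500 eV and E_3 = −13.60/9 = −1.511 eV.
The photon energy is |E_4 − E_3| = 0.661 eV.

0.661 eV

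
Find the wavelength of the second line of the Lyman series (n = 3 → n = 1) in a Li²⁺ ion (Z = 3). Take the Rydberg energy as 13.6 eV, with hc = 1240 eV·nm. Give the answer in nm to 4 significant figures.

The Lyman series terminates on n_f = 1; the second line has n_i = 1+2 = 3.
ΔE = 122.4 × (1/1² − 1/3²) = 108.8 eV.
λ = 1240 / 108.8 = 11.40 nm.

11.40 nm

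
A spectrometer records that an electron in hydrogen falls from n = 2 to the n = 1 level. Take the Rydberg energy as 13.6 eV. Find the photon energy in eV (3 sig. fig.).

E_2 = −13.60/4 = −3.400 eV and E_1 = −13.60/1 = −13.60 eV.
The photon energy is |E_2 − E_1| = 10.2 eV.

10.2 eV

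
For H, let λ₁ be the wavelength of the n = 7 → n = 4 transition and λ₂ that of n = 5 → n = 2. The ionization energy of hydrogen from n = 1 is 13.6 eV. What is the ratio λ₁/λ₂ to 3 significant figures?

4.99

λ ∝ 1/ΔE ∝ 1/(1/n_f² − 1/n_i²), and the Z² and hc factors cancel in the ratio.
λ₁/λ₂ = (1/2² − 1/5²)/(1/4² − 1/7²) = 0.2100/0.04209 = 4.99.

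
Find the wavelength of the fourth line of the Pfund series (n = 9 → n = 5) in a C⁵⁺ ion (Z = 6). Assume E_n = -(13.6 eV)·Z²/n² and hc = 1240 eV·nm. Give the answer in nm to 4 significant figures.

91.58 nm

The Pfund series terminates on n_f = 5; the fourth line has n_i = 5+4 = 9.
ΔE = 489.6 × (1/5² − 1/9²) = 13.54 eV.
λ = 1240 / 13.54 = 91.58 nm.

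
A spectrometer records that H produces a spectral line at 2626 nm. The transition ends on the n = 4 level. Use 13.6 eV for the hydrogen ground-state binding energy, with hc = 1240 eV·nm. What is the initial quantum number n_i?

n_i = 6

The photon energy is ΔE = hc/λ = 1240 / 2626 = 0.4722 eV.
With Z = 1, ΔE = 13.60 × (1/n_f² − 1/n_i²), so 1/n_f² − 1/n_i² = 0.03472.
With n_f = 4: 1/n_i² = 1/16 − 0.03472 = 0.02778, so n_i ≈ 6.00.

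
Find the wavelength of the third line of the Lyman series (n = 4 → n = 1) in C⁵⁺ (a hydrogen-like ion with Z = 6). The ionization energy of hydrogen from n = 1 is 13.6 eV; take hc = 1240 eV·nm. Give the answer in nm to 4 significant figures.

2.702 nm

The Lyman series terminates on n_f = 1; the third line has n_i = 1+3 = 4.
ΔE = 489.6 × (1/1² − 1/4²) = 459.0 eV.
λ = 1240 / 459.0 = 2.702 nm.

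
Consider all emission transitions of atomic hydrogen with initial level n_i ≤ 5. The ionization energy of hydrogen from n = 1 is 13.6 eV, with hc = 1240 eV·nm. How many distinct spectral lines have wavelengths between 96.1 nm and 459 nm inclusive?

Enumerate all n_i → n_f pairs with 1 ≤ n_f < n_i ≤ 5 and compute λ = 1240 / [13.6·1·(1/n_f² − 1/n_i²)].
Lines falling in [96.1, 459] nm: 4→1 (97.25 nm), 3→1 (102.6 nm), 2→1 (121.6 nm), 5→2 (434.2 nm).

4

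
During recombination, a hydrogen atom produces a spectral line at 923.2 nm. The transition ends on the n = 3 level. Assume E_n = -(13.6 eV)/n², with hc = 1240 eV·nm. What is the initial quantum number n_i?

The photon energy is ΔE = hc/λ = 1240 / 923.2 = 1.343 eV.
With Z = 1, ΔE = 13.60 × (1/n_f² − 1/n_i²), so 1/n_f² − 1/n_i² = 0.09876.
With n_f = 3: 1/n_i² = 1/9 − 0.09876 = 0.01235, so n_i ≈ 9.00.

n_i = 9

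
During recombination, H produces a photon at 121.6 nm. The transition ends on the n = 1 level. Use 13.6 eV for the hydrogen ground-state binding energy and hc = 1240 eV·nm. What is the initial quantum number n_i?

The photon energy is ΔE = hc/λ = 1240 / 121.6 = 10.20 eV.
With Z = 1, ΔE = 13.60 × (1/n_f² − 1/n_i²), so 1/n_f² − 1/n_i² = 0.7498.
With n_f = 1: 1/n_i² = 1/1 − 0.7498 = 0.2502, so n_i ≈ 2.00.

n_i = 2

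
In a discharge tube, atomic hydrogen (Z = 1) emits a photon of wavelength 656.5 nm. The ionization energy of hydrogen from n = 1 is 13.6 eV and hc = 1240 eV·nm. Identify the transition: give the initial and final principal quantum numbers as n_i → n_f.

n_i = 3, n_f = 2

The photon energy is ΔE = hc/λ = 1240 / 656.5 = 1.889 eV.
With Z = 1, ΔE = 13.60 × (1/n_f² − 1/n_i²), so 1/n_f² − 1/n_i² = 0.1389.
Trying n_f = 2 gives 1/n_i² = 0.1111, i.e. n_i ≈ 3; this pair matches.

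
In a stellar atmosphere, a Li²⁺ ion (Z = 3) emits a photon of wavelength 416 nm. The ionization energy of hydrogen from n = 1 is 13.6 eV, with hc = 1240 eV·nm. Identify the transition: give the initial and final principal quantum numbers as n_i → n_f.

n_i = 8, n_f = 5

The photon energy is ΔE = hc/λ = 1240 / 416 = 2.981 eV.
With Z = 3, ΔE = 122.4 × (1/n_f² − 1/n_i²), so 1/n_f² − 1/n_i² = 0.02435.
Trying n_f = 5 gives 1/n_i² = 0.01565, i.e. n_i ≈ 8; this pair matches.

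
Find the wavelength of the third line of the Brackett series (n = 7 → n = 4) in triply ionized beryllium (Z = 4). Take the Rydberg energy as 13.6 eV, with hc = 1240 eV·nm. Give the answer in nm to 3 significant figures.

The Brackett series terminates on n_f = 4; the third line has n_i = 4+3 = 7.
ΔE = 217.6 × (1/4² − 1/7²) = 9.159 eV.
λ = 1240 / 9.159 = 135 nm.

135 nm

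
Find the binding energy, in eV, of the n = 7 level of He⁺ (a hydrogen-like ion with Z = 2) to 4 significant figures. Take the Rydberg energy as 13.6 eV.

1.110 eV

E_n = −13.6 Z²/n² = −54.40/n² eV for Z = 2.
E_7 = −54.40/49 = −1.110 eV, so ionization (to E = 0) requires 1.110 eV.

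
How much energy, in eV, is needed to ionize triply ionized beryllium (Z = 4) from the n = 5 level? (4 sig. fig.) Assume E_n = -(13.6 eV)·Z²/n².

8.704 eV

E_n = −13.6 Z²/n² = −217.6/n² eV for Z = 4.
E_5 = −217.6/25 = −8.704 eV, so ionization (to E = 0) requires 8.704 eV.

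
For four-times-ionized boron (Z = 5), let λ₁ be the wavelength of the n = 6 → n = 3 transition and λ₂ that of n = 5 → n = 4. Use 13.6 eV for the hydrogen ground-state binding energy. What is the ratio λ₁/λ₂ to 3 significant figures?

λ ∝ 1/ΔE ∝ 1/(1/n_f² − 1/n_i²), and the Z² and hc factors cancel in the ratio.
λ₁/λ₂ = (1/4² − 1/5²)/(1/3² − 1/6²) = 0.02250/0.08333 = 0.270.

0.270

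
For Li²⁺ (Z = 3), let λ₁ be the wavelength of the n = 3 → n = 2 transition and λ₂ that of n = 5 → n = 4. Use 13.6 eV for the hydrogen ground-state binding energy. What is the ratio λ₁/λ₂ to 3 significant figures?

λ ∝ 1/ΔE ∝ 1/(1/n_f² − 1/n_i²), and the Z² and hc factors cancel in the ratio.
λ₁/λ₂ = (1/4² − 1/5²)/(1/2² − 1/3²) = 0.02250/0.1389 = 0.162.

0.162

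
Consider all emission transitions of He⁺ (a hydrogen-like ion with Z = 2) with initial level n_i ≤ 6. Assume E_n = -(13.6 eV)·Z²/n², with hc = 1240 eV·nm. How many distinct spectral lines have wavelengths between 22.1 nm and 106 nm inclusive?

Enumerate all n_i → n_f pairs with 1 ≤ n_f < n_i ≤ 6 and compute λ = 1240 / [13.6·4·(1/n_f² − 1/n_i²)].
Lines falling in [22.1, 106] nm: 6→1 (23.45 nm), 5→1 (23.74 nm), 4→1 (24.31 nm), 3→1 (25.64 nm), 2→1 (30.39 nm), 6→2 (102.6 nm).

6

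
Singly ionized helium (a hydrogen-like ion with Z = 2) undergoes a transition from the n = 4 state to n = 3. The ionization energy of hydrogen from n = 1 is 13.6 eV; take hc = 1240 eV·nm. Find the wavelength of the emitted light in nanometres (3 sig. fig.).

For Z = 2 the level energies scale as Z², so the effective Rydberg energy is 13.6 × 4 = 54.40 eV.
ΔE = 54.40 × (1/3² − 1/4²) = 54.40 × 0.04861 = 2.644 eV.
λ = hc/ΔE = 1240 / 2.644 = 469 nm.

469 nm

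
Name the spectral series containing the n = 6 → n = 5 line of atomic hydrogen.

The series is set by the lower level: n_f = 5 is the Pfund series.

Pfund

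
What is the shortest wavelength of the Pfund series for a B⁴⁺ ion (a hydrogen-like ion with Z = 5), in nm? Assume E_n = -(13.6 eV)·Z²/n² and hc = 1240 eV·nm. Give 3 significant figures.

The Pfund series has lower level n_f = 5; the series limit corresponds to n_i → ∞.
ΔE_max = 13.6 × 25 / 5² = 13.60 eV.
λ_min = 1240 / 13.60 = 91.2 nm.

91.2 nm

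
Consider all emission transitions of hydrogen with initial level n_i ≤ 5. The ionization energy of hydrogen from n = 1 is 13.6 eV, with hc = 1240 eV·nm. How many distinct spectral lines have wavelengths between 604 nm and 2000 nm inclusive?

3

Enumerate all n_i → n_f pairs with 1 ≤ n_f < n_i ≤ 5 and compute λ = 1240 / [13.6·1·(1/n_f² − 1/n_i²)].
Lines falling in [604, 2000] nm: 3→2 (656.5 nm), 5→3 (1282 nm), 4→3 (1876 nm).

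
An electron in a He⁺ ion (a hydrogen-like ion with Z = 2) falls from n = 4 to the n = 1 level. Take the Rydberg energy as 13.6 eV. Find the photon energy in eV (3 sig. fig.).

The Bohr energies scale as Z², so for Z = 2: E_n = −54.40/n² eV.
E_4 = −54.40/16 = −3.400 eV and E_1 = −54.40/1 = −54.40 eV.
The photon energy is |E_4 − E_1| = 51.0 eV.

51.0 eV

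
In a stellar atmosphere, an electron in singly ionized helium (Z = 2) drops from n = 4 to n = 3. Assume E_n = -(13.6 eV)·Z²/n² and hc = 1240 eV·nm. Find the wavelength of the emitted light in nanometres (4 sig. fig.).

For Z = 2 the level energies scale as Z², so the effective Rydberg energy is 13.6 × 4 = 54.40 eV.
ΔE = 54.40 × (1/3² − 1/4²) = 54.40 × 0.04861 = 2.644 eV.
λ = hc/ΔE = 1240 / 2.644 = 468.9 nm.

468.9 nm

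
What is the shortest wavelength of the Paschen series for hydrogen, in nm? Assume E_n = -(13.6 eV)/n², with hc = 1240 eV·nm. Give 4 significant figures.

The Paschen series has lower level n_f = 3; the series limit corresponds to n_i → ∞.
ΔE_max = 13.6 × 1 / 3² = 1.511 eV.
λ_min = 1240 / 1.511 = 820.6 nm.

820.6 nm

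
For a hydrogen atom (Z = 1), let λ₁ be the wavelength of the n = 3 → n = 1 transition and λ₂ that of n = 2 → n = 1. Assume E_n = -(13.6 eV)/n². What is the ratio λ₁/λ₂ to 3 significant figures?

λ ∝ 1/ΔE ∝ 1/(1/n_f² − 1/n_i²), and the Z² and hc factors cancel in the ratio.
λ₁/λ₂ = (1/1² − 1/2²)/(1/1² − 1/3²) = 0.7500/0.8889 = 0.844.

0.844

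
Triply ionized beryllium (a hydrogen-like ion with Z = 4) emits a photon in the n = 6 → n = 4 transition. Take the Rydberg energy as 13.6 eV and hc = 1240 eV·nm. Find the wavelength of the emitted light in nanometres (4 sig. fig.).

For Z = 4 the level energies scale as Z², so the effective Rydberg energy is 13.6 × 16 = 217.6 eV.
ΔE = 217.6 × (1/4² − 1/6²) = 217.6 × 0.03472 = 7.556 eV.
λ = hc/ΔE = 1240 / 7.556 = 164.1 nm.

164.1 nm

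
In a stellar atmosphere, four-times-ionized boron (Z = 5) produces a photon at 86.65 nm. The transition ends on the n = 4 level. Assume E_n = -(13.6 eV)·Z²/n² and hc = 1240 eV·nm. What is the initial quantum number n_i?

The photon energy is ΔE = hc/λ = 1240 / 86.65 = 14.31 eV.
With Z = 5, ΔE = 340.0 × (1/n_f² − 1/n_i²), so 1/n_f² − 1/n_i² = 0.04209.
With n_f = 4: 1/n_i² = 1/16 − 0.04209 = 0.02041, so n_i ≈ 7.00.

n_i = 7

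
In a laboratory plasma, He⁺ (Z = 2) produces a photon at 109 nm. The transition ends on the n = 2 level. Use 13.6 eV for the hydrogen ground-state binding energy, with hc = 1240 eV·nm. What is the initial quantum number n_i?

The photon energy is ΔE = hc/λ = 1240 / 109 = 11.38 eV.
With Z = 2, ΔE = 54.40 × (1/n_f² − 1/n_i²), so 1/n_f² − 1/n_i² = 0.2091.
With n_f = 2: 1/n_i² = 1/4 − 0.2091 = 0.04088, so n_i ≈ 4.95.

n_i = 5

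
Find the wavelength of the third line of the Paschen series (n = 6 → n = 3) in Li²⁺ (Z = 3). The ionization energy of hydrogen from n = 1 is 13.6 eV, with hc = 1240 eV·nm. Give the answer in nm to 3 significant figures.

122 nm

The Paschen series terminates on n_f = 3; the third line has n_i = 3+3 = 6.
ΔE = 122.4 × (1/3² − 1/6²) = 10.20 eV.
λ = 1240 / 10.20 = 122 nm.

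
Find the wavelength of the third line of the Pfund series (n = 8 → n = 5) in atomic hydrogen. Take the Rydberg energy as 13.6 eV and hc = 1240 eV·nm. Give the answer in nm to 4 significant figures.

The Pfund series terminates on n_f = 5; the third line has n_i = 5+3 = 8.
ΔE = 13.60 × (1/5² − 1/8²) = 0.3315 eV.
λ = 1240 / 0.3315 = 3741 nm.

3741 nm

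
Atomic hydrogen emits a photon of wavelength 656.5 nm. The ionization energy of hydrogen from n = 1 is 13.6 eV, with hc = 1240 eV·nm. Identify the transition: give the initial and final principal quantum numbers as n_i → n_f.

The photon energy is ΔE = hc/λ = 1240 / 656.5 = 1.889 eV.
With Z = 1, ΔE = 13.60 × (1/n_f² − 1/n_i²), so 1/n_f² − 1/n_i² = 0.1389.
Trying n_f = 2 gives 1/n_i² = 0.1111, i.e. n_i ≈ 3; this pair matches.

n_i = 3, n_f = 2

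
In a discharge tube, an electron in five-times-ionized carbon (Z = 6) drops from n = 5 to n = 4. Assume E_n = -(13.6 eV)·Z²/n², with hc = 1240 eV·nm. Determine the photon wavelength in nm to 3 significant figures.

For Z = 6 the level energies scale as Z², so the effective Rydberg energy is 13.6 × 36 = 489.6 eV.
ΔE = 489.6 × (1/4² − 1/5²) = 489.6 × 0.02250 = 11.02 eV.
λ = hc/ΔE = 1240 / 11.02 = 113 nm.

113 nm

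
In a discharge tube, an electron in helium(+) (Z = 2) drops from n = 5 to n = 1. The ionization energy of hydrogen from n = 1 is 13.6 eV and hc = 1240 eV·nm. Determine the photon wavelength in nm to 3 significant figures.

For Z = 2 the level energies scale as Z², so the effective Rydberg energy is 13.6 × 4 = 54.40 eV.
ΔE = 54.40 × (1/1² − 1/5²) = 54.40 × 0.9600 = 52.22 eV.
λ = hc/ΔE = 1240 / 52.22 = 23.7 nm.

23.7 nm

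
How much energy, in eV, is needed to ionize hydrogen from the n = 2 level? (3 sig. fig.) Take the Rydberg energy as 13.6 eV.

E_2 = −13.60/4 = −3.40 eV, so ionization (to E = 0) requires 3.40 eV.

3.40 eV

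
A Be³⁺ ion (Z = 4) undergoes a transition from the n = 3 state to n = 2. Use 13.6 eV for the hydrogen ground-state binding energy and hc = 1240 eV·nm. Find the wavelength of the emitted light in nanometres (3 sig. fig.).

41.0 nm

For Z = 4 the level energies scale as Z², so the effective Rydberg energy is 13.6 × 16 = 217.6 eV.
ΔE = 217.6 × (1/2² − 1/3²) = 217.6 × 0.1389 = 30.22 eV.
λ = hc/ΔE = 1240 / 30.22 = 41.0 nm.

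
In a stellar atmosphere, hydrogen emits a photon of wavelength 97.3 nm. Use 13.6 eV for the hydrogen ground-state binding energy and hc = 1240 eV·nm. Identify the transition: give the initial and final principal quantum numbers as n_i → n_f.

n_i = 4, n_f = 1

The photon energy is ΔE = hc/λ = 1240 / 97.3 = 12.74 eV.
With Z = 1, ΔE = 13.60 × (1/n_f² − 1/n_i²), so 1/n_f² − 1/n_i² = 0.9371.
Trying n_f = 1 gives 1/n_i² = 0.06293, i.e. n_i ≈ 4; this pair matches.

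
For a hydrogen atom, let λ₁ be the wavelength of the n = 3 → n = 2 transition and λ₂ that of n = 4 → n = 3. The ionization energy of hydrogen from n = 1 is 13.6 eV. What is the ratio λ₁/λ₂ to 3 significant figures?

λ ∝ 1/ΔE ∝ 1/(1/n_f² − 1/n_i²), and the Z² and hc factors cancel in the ratio.
λ₁/λ₂ = (1/3² − 1/4²)/(1/2² − 1/3²) = 0.04861/0.1389 = 0.350.

0.350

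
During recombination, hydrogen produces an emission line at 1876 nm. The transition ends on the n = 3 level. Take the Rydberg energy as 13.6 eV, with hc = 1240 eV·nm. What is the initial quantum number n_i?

The photon energy is ΔE = hc/λ = 1240 / 1876 = 0.6610 eV.
With Z = 1, ΔE = 13.60 × (1/n_f² − 1/n_i²), so 1/n_f² − 1/n_i² = 0.04860.
With n_f = 3: 1/n_i² = 1/9 − 0.04860 = 0.06251, so n_i ≈ 4.00.

n_i = 4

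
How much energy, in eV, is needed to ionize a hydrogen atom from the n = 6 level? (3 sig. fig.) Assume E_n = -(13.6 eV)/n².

0.378 eV

E_6 = −13.60/36 = −0.378 eV, so ionization (to E = 0) requires 0.378 eV.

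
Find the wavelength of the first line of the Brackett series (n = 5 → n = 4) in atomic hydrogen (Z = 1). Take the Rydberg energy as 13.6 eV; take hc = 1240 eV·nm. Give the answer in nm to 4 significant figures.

The Brackett series terminates on n_f = 4; the first line has n_i = 4+1 = 5.
ΔE = 13.60 × (1/4² − 1/5²) = 0.3060 eV.
λ = 1240 / 0.3060 = 4052 nm.

4052 nm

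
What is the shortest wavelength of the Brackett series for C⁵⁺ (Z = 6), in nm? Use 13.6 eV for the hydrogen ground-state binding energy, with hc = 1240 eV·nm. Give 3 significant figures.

The Brackett series has lower level n_f = 4; the series limit corresponds to n_i → ∞.
ΔE_max = 13.6 × 36 / 4² = 30.60 eV.
λ_min = 1240 / 30.60 = 40.5 nm.

40.5 nm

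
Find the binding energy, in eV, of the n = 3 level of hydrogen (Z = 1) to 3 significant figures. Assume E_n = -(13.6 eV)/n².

E_3 = −13.60/9 = −1.51 eV, so ionization (to E = 0) requires 1.51 eV.

1.51 eV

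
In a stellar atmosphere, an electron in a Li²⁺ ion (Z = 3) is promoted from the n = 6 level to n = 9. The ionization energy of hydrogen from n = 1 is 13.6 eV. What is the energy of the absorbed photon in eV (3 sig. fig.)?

The Bohr energies scale as Z², so for Z = 3: E_n = −122.4/n² eV.
E_9 = −122.4/81 = −1.511 eV and E_6 = −122.4/36 = −3.400 eV.
The photon energy is |E_9 − E_6| = 1.89 eV.

1.89 eV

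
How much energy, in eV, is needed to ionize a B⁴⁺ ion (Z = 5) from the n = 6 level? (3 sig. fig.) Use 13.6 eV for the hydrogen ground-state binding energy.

E_n = −13.6 Z²/n² = −340.0/n² eV for Z = 5.
E_6 = −340.0/36 = −9.44 eV, so ionization (to E = 0) requires 9.44 eV.

9.44 eV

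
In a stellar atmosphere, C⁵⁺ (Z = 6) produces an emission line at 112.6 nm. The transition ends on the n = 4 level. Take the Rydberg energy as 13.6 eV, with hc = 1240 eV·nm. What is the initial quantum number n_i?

n_i = 5

The photon energy is ΔE = hc/λ = 1240 / 112.6 = 11.01 eV.
With Z = 6, ΔE = 489.6 × (1/n_f² − 1/n_i²), so 1/n_f² − 1/n_i² = 0.02249.
With n_f = 4: 1/n_i² = 1/16 − 0.02249 = 0.04001, so n_i ≈ 5.00.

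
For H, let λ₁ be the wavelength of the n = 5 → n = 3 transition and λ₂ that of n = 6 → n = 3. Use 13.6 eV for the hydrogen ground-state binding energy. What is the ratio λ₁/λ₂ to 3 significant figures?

λ ∝ 1/ΔE ∝ 1/(1/n_f² − 1/n_i²), and the Z² and hc factors cancel in the ratio.
λ₁/λ₂ = (1/3² − 1/6²)/(1/3² − 1/5²) = 0.08333/0.07111 = 1.17.

1.17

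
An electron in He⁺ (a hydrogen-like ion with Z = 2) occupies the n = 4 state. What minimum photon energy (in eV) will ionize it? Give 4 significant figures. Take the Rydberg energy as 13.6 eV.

3.400 eV

E_n = −13.6 Z²/n² = −54.40/n² eV for Z = 2.
E_4 = −54.40/16 = −3.400 eV, so ionization (to E = 0) requires 3.400 eV.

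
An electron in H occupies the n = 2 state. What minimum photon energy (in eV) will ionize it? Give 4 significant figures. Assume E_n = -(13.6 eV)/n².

3.400 eV

E_2 = −13.60/4 = −3.400 eV, so ionization (to E = 0) requires 3.400 eV.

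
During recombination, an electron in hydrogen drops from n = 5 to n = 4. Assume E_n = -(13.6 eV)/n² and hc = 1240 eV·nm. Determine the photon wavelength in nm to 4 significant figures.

ΔE = 13.60 × (1/4² − 1/5²) = 13.60 × 0.02250 = 0.3060 eV.
λ = hc/ΔE = 1240 / 0.3060 = 4052 nm.
This line belongs to the Brackett series.

4052 nm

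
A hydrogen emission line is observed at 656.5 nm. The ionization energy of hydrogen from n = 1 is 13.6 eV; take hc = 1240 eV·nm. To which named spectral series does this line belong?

ΔE = 1240/656.5 = 1.889 eV.
This matches 13.6 × (1/2² − 1/3²), so n_f = 2: the Balmer series.

Balmer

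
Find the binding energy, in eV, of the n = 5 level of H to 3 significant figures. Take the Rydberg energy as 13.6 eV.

0.544 eV

E_5 = −13.60/25 = −0.544 eV, so ionization (to E = 0) requires 0.544 eV.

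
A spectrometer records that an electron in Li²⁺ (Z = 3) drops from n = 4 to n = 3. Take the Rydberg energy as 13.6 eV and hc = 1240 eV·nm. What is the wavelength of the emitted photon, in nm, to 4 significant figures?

For Z = 3 the level energies scale as Z², so the effective Rydberg energy is 13.6 × 9 = 122.4 eV.
ΔE = 122.4 × (1/3² − 1/4²) = 122.4 × 0.04861 = 5.950 eV.
λ = hc/ΔE = 1240 / 5.950 = 208.4 nm.

208.4 nm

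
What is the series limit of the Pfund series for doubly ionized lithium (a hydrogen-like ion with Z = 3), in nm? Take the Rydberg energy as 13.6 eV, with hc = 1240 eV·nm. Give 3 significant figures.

253 nm

The Pfund series has lower level n_f = 5; the series limit corresponds to n_i → ∞.
ΔE_max = 13.6 × 9 / 5² = 4.896 eV.
λ_min = 1240 / 4.896 = 253 nm.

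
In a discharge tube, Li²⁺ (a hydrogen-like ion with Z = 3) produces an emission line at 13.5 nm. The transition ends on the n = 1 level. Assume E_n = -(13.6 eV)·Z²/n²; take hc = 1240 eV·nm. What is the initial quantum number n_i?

The photon energy is ΔE = hc/λ = 1240 / 13.5 = 91.85 eV.
With Z = 3, ΔE = 122.4 × (1/n_f² − 1/n_i²), so 1/n_f² − 1/n_i² = 0.7504.
With n_f = 1: 1/n_i² = 1/1 − 0.7504 = 0.2496, so n_i ≈ 2.00.

n_i = 2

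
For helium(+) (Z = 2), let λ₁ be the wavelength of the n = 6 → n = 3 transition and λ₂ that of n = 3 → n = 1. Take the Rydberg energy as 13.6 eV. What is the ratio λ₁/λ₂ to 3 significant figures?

10.7

λ ∝ 1/ΔE ∝ 1/(1/n_f² − 1/n_i²), and the Z² and hc factors cancel in the ratio.
λ₁/λ₂ = (1/1² − 1/3²)/(1/3² − 1/6²) = 0.8889/0.08333 = 10.7.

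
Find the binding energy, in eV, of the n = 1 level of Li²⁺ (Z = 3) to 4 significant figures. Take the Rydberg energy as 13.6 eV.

122.4 eV

E_n = −13.6 Z²/n² = −122.4/n² eV for Z = 3.
E_1 = −122.4/1 = −122.4 eV, so ionization (to E = 0) requires 122.4 eV.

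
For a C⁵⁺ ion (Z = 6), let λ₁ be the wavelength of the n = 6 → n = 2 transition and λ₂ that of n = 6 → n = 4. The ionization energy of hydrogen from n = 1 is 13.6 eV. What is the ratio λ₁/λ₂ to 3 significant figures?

λ ∝ 1/ΔE ∝ 1/(1/n_f² − 1/n_i²), and the Z² and hc factors cancel in the ratio.
λ₁/λ₂ = (1/4² − 1/6²)/(1/2² − 1/6²) = 0.03472/0.2222 = 0.156.

0.156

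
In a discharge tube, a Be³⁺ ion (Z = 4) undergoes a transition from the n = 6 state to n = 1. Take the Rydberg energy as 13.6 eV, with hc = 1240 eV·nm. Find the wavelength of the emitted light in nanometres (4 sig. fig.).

For Z = 4 the level energies scale as Z², so the effective Rydberg energy is 13.6 × 16 = 217.6 eV.
ΔE = 217.6 × (1/1² − 1/6²) = 217.6 × 0.9722 = 211.6 eV.
λ = hc/ΔE = 1240 / 211.6 = 5.861 nm.

5.861 nm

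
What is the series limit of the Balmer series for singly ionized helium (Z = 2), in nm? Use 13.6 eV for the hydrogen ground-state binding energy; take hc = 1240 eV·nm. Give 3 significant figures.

91.2 nm

The Balmer series has lower level n_f = 2; the series limit corresponds to n_i → ∞.
ΔE_max = 13.6 × 4 / 2² = 13.60 eV.
λ_min = 1240 / 13.60 = 91.2 nm.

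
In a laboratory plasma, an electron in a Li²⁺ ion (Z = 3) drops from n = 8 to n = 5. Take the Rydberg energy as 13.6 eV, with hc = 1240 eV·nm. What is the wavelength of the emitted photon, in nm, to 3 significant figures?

416 nm

For Z = 3 the level energies scale as Z², so the effective Rydberg energy is 13.6 × 9 = 122.4 eV.
ΔE = 122.4 × (1/5² − 1/8²) = 122.4 × 0.02438 = 2.984 eV.
λ = hc/ΔE = 1240 / 2.984 = 416 nm.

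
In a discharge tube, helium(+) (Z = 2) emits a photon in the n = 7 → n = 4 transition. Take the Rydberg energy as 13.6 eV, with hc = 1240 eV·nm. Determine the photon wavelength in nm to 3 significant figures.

542 nm

For Z = 2 the level energies scale as Z², so the effective Rydberg energy is 13.6 × 4 = 54.40 eV.
ΔE = 54.40 × (1/4² − 1/7²) = 54.40 × 0.04209 = 2.290 eV.
λ = hc/ΔE = 1240 / 2.290 = 542 nm.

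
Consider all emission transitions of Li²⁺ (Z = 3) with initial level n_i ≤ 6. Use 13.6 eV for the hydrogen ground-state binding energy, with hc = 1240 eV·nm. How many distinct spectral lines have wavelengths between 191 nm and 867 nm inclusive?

4

Enumerate all n_i → n_f pairs with 1 ≤ n_f < n_i ≤ 6 and compute λ = 1240 / [13.6·9·(1/n_f² − 1/n_i²)].
Lines falling in [191, 867] nm: 4→3 (208.4 nm), 6→4 (291.8 nm), 5→4 (450.3 nm), 6→5 (828.9 nm).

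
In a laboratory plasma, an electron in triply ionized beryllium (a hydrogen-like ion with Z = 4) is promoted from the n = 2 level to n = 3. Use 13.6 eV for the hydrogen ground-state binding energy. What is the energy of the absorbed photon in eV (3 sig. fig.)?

30.2 eV

The Bohr energies scale as Z², so for Z = 4: E_n = −217.6/n² eV.
E_3 = −217.6/9 = −24.18 eV and E_2 = −217.6/4 = −54.40 eV.
The photon energy is |E_3 − E_2| = 30.2 eV.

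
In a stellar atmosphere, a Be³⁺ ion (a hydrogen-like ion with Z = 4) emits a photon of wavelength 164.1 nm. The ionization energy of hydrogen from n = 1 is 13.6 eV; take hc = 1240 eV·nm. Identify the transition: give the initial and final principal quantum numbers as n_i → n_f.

n_i = 6, n_f = 4

The photon energy is ΔE = hc/λ = 1240 / 164.1 = 7.556 eV.
With Z = 4, ΔE = 217.6 × (1/n_f² − 1/n_i²), so 1/n_f² − 1/n_i² = 0.03473.
Trying n_f = 4 gives 1/n_i² = 0.02777, i.e. n_i ≈ 6; this pair matches.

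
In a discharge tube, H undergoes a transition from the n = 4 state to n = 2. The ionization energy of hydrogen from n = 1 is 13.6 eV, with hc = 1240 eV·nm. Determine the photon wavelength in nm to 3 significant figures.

486 nm

ΔE = 13.60 × (1/2² − 1/4²) = 13.60 × 0.1875 = 2.550 eV.
λ = hc/ΔE = 1240 / 2.550 = 486 nm.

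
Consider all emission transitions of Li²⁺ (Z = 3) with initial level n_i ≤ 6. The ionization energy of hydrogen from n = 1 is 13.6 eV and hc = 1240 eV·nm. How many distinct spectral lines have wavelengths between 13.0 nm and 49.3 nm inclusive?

3

Enumerate all n_i → n_f pairs with 1 ≤ n_f < n_i ≤ 6 and compute λ = 1240 / [13.6·9·(1/n_f² − 1/n_i²)].
Lines falling in [13.0, 49.3] nm: 2→1 (13.51 nm), 6→2 (45.59 nm), 5→2 (48.24 nm).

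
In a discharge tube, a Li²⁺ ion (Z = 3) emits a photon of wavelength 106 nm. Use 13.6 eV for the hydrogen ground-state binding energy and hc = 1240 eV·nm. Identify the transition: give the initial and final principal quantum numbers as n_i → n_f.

The photon energy is ΔE = hc/λ = 1240 / 106 = 11.70 eV.
With Z = 3, ΔE = 122.4 × (1/n_f² − 1/n_i²), so 1/n_f² − 1/n_i² = 0.09557.
Trying n_f = 3 gives 1/n_i² = 0.01554, i.e. n_i ≈ 8; this pair matches.

n_i = 8, n_f = 3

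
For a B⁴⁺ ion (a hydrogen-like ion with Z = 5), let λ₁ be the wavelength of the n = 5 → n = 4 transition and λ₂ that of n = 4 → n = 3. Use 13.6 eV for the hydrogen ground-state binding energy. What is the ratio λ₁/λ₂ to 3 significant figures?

λ ∝ 1/ΔE ∝ 1/(1/n_f² − 1/n_i²), and the Z² and hc factors cancel in the ratio.
λ₁/λ₂ = (1/3² − 1/4²)/(1/4² − 1/5²) = 0.04861/0.02250 = 2.16.

2.16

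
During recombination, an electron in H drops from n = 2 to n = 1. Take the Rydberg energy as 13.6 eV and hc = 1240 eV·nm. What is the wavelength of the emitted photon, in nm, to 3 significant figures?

122 nm

ΔE = 13.60 × (1/1² − 1/2²) = 13.60 × 0.7500 = 10.20 eV.
λ = hc/ΔE = 1240 / 10.20 = 122 nm.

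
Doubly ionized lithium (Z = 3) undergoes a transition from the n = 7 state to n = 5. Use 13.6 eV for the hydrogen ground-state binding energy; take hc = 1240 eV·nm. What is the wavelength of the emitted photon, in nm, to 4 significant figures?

517.1 nm

For Z = 3 the level energies scale as Z², so the effective Rydberg energy is 13.6 × 9 = 122.4 eV.
ΔE = 122.4 × (1/5² − 1/7²) = 122.4 × 0.01959 = 2.398 eV.
λ = hc/ΔE = 1240 / 2.398 = 517.1 nm.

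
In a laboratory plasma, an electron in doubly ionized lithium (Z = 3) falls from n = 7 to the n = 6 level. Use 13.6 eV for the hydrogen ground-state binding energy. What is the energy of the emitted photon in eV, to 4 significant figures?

0.9020 eV

The Bohr energies scale as Z², so for Z = 3: E_n = −122.4/n² eV.
E_7 = −122.4/49 = −2.498 eV and E_6 = −122.4/36 = −3.400 eV.
The photon energy is |E_7 − E_6| = 0.9020 eV.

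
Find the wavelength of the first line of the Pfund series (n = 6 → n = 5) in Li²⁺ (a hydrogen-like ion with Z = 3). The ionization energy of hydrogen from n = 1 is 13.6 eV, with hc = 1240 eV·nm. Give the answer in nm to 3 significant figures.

The Pfund series terminates on n_f = 5; the first line has n_i = 5+1 = 6.
ΔE = 122.4 × (1/5² − 1/6²) = 1.496 eV.
λ = 1240 / 1.496 = 829 nm.

829 nm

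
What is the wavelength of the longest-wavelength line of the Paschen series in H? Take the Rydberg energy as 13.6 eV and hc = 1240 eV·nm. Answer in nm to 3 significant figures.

1880 nm

The Paschen series terminates on n_f = 3; the first line has n_i = 3+1 = 4.
ΔE = 13.60 × (1/3² − 1/4²) = 0.6611 eV.
λ = 1240 / 0.6611 = 1880 nm.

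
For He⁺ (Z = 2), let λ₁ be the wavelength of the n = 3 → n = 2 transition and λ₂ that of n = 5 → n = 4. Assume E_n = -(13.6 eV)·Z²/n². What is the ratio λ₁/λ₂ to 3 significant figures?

λ ∝ 1/ΔE ∝ 1/(1/n_f² − 1/n_i²), and the Z² and hc factors cancel in the ratio.
λ₁/λ₂ = (1/4² − 1/5²)/(1/2² − 1/3²) = 0.02250/0.1389 = 0.162.

0.162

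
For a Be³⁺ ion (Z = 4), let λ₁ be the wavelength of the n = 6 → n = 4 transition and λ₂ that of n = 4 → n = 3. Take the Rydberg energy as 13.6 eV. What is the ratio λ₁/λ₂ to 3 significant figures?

λ ∝ 1/ΔE ∝ 1/(1/n_f² − 1/n_i²), and the Z² and hc factors cancel in the ratio.
λ₁/λ₂ = (1/3² − 1/4²)/(1/4² − 1/6²) = 0.04861/0.03472 = 1.40.

1.40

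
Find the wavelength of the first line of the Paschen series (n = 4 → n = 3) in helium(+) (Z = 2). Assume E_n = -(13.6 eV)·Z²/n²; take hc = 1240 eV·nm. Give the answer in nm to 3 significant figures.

The Paschen series terminates on n_f = 3; the first line has n_i = 3+1 = 4.
ΔE = 54.40 × (1/3² − 1/4²) = 2.644 eV.
λ = 1240 / 2.644 = 469 nm.

469 nm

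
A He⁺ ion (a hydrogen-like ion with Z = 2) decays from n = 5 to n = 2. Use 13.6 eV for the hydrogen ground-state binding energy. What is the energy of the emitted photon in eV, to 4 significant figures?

11.42 eV

The Bohr energies scale as Z², so for Z = 2: E_n = −54.40/n² eV.
E_5 = −54.40/25 = −2.176 eV and E_2 = −54.40/4 = −13.60 eV.
The photon energy is |E_5 − E_2| = 11.42 eV.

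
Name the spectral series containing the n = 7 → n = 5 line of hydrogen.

Pfund

The series is set by the lower level: n_f = 5 is the Pfund series.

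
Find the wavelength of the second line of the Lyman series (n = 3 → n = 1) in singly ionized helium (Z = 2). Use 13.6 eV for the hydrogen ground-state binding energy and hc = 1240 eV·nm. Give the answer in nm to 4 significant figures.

25.64 nm

The Lyman series terminates on n_f = 1; the second line has n_i = 1+2 = 3.
ΔE = 54.40 × (1/1² − 1/3²) = 48.36 eV.
λ = 1240 / 48.36 = 25.64 nm.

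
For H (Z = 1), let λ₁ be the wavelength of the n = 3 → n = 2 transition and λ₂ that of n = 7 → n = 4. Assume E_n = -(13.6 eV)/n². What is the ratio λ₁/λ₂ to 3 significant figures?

λ ∝ 1/ΔE ∝ 1/(1/n_f² − 1/n_i²), and the Z² and hc factors cancel in the ratio.
λ₁/λ₂ = (1/4² − 1/7²)/(1/2² − 1/3²) = 0.04209/0.1389 = 0.303.

0.303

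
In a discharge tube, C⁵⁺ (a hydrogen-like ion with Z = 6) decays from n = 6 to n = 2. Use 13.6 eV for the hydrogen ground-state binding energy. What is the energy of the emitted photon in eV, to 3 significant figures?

The Bohr energies scale as Z², so for Z = 6: E_n = −489.6/n² eV.
E_6 = −489.6/36 = −13.60 eV and E_2 = −489.6/4 = −122.4 eV.
The photon energy is |E_6 − E_2| = 109 eV.

109 eV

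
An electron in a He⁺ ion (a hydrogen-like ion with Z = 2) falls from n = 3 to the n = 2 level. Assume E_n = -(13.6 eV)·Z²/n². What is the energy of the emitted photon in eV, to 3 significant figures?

7.56 eV

The Bohr energies scale as Z², so for Z = 2: E_n = −54.40/n² eV.
E_3 = −54.40/9 = −6.044 eV and E_2 = −54.40/4 = −13.60 eV.
The photon energy is |E_3 − E_2| = 7.56 eV.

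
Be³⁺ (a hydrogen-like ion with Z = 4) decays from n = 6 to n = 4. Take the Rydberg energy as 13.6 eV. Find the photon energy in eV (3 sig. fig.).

7.56 eV

The Bohr energies scale as Z², so for Z = 4: E_n = −217.6/n² eV.
E_6 = −217.6/36 = −6.044 eV and E_4 = −217.6/16 = −13.60 eV.
The photon energy is |E_6 − E_4| = 7.56 eV.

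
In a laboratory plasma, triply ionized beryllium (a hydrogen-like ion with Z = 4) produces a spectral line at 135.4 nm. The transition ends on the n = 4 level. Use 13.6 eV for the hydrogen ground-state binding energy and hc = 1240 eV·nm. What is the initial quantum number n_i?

n_i = 7

The photon energy is ΔE = hc/λ = 1240 / 135.4 = 9.158 eV.
With Z = 4, ΔE = 217.6 × (1/n_f² − 1/n_i²), so 1/n_f² − 1/n_i² = 0.04209.
With n_f = 4: 1/n_i² = 1/16 − 0.04209 = 0.02041, so n_i ≈ 7.00.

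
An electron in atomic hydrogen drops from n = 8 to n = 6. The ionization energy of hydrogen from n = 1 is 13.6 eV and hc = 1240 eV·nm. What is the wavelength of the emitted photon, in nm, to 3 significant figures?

7500 nm

ΔE = 13.60 × (1/6² − 1/8²) = 13.60 × 0.01215 = 0.1653 eV.
λ = hc/ΔE = 1240 / 0.1653 = 7500 nm.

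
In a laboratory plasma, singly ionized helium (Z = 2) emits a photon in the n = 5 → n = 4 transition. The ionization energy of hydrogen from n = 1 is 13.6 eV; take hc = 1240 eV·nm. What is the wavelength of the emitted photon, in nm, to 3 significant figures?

For Z = 2 the level energies scale as Z², so the effective Rydberg energy is 13.6 × 4 = 54.40 eV.
ΔE = 54.40 × (1/4² − 1/5²) = 54.40 × 0.02250 = 1.224 eV.
λ = hc/ΔE = 1240 / 1.224 = 1010 nm.

1010 nm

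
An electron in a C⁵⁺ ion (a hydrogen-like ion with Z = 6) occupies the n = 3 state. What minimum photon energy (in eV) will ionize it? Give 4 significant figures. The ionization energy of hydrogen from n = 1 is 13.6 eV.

E_n = −13.6 Z²/n² = −489.6/n² eV for Z = 6.
E_3 = −489.6/9 = −54.40 eV, so ionization (to E = 0) requires 54.40 eV.

54.40 eV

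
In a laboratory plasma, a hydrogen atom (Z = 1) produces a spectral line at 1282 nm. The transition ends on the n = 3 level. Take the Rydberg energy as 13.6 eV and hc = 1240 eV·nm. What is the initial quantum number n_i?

n_i = 5

The photon energy is ΔE = hc/λ = 1240 / 1282 = 0.9672 eV.
With Z = 1, ΔE = 13.60 × (1/n_f² − 1/n_i²), so 1/n_f² − 1/n_i² = 0.07112.
With n_f = 3: 1/n_i² = 1/9 − 0.07112 = 0.03999, so n_i ≈ 5.00.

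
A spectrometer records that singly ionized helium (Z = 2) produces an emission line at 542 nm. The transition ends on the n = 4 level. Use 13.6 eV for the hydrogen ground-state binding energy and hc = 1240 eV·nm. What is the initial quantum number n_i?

The photon energy is ΔE = hc/λ = 1240 / 542 = 2.288 eV.
With Z = 2, ΔE = 54.40 × (1/n_f² − 1/n_i²), so 1/n_f² − 1/n_i² = 0.04206.
With n_f = 4: 1/n_i² = 1/16 − 0.04206 = 0.02044, so n_i ≈ 6.99.

n_i = 7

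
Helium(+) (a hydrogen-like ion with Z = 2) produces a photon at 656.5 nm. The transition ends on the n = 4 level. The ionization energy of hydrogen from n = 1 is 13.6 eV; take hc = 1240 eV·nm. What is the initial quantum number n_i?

n_i = 6

The photon energy is ΔE = hc/λ = 1240 / 656.5 = 1.889 eV.
With Z = 2, ΔE = 54.40 × (1/n_f² − 1/n_i²), so 1/n_f² − 1/n_i² = 0.03472.
With n_f = 4: 1/n_i² = 1/16 − 0.03472 = 0.02778, so n_i ≈ 6.00.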